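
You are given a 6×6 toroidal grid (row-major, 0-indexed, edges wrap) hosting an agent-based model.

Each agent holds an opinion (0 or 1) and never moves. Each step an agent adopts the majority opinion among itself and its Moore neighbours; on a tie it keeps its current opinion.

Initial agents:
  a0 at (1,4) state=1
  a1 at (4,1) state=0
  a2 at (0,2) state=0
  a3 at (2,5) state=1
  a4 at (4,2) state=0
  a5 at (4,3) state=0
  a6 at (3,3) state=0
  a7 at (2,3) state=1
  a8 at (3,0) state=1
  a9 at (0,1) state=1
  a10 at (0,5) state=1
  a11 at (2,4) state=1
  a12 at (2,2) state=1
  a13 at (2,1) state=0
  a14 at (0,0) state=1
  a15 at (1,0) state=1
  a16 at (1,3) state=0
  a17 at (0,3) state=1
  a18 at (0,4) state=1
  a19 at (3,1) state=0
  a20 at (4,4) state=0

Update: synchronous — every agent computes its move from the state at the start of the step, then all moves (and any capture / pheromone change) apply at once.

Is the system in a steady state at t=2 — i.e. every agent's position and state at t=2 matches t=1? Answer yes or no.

no

t=1: a0@(1,4):1 a1@(4,1):0 a2@(0,2):0 a3@(2,5):1 a4@(4,2):0 a5@(4,3):0 a6@(3,3):0 a7@(2,3):1 a8@(3,0):0 a9@(0,1):1 a10@(0,5):1 a11@(2,4):1 a12@(2,2):0 a13@(2,1):1 a14@(0,0):1 a15@(1,0):1 a16@(1,3):1 a17@(0,3):1 a18@(0,4):1 a19@(3,1):0 a20@(4,4):0
t=2: a0@(1,4):1 a1@(4,1):0 a2@(0,2):1 a3@(2,5):1 a4@(4,2):0 a5@(4,3):0 a6@(3,3):0 a7@(2,3):1 a8@(3,0):0 a9@(0,1):1 a10@(0,5):1 a11@(2,4):1 a12@(2,2):0 a13@(2,1):0 a14@(0,0):1 a15@(1,0):1 a16@(1,3):1 a17@(0,3):1 a18@(0,4):1 a19@(3,1):0 a20@(4,4):0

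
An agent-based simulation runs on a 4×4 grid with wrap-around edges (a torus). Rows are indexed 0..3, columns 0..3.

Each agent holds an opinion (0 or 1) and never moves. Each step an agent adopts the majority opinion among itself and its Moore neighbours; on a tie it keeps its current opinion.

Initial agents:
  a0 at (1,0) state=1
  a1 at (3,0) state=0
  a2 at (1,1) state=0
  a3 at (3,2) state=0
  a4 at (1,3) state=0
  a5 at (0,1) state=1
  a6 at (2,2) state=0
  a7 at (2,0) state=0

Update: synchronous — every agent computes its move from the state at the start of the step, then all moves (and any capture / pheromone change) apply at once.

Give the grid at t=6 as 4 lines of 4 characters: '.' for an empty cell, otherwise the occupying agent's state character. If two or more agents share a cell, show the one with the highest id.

.0..
00.0
0.0.
0.0.

t=1: a0@(1,0):0 a1@(3,0):0 a2@(1,1):0 a3@(3,2):0 a4@(1,3):0 a5@(0,1):0 a6@(2,2):0 a7@(2,0):0
t=2: (unchanged — steady state)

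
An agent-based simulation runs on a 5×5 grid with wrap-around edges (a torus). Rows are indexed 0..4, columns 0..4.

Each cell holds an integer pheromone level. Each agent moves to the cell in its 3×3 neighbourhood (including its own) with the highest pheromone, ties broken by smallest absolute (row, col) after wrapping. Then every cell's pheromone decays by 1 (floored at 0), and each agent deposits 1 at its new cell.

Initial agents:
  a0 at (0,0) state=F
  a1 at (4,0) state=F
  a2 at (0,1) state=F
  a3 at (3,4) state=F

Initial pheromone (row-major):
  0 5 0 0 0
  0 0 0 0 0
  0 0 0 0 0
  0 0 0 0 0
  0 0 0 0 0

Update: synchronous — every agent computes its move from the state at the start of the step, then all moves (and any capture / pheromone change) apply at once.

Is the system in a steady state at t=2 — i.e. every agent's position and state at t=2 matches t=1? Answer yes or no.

t=1: a0@(0,1) a1@(0,1) a2@(0,1) a3@(2,0) | pheromone: 0 7 0 0 0 / 0 0 0 0 0 / 1 0 0 0 0 / 0 0 0 0 0 / 0 0 0 0 0
t=2: a0@(0,1) a1@(0,1) a2@(0,1) a3@(2,0) | pheromone: 0 9 0 0 0 / 0 0 0 0 0 / 1 0 0 0 0 / 0 0 0 0 0 / 0 0 0 0 0

yes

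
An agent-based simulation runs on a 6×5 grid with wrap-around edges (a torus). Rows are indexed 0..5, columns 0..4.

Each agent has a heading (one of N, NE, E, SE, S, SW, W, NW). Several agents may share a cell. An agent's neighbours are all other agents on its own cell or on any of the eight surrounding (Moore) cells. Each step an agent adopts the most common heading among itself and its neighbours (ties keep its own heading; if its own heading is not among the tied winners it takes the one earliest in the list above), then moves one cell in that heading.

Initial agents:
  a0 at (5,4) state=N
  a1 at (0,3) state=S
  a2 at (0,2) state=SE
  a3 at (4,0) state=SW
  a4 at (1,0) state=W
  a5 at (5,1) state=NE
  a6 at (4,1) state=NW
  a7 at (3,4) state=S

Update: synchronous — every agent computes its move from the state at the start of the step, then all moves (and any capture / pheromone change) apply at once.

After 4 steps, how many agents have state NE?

1

t=1: a0@(4,4):N a1@(1,3):S a2@(1,3):SE a3@(5,4):SW a4@(1,4):W a5@(4,2):NE a6@(3,0):NW a7@(4,4):S
t=2: a0@(3,4):N a1@(2,3):S a2@(2,4):SE a3@(0,3):SW a4@(1,3):W a5@(3,3):NE a6@(2,4):NW a7@(5,4):S
t=3: a0@(2,4):N a1@(3,3):S a2@(3,0):SE a3@(1,2):SW a4@(1,2):W a5@(2,4):NE a6@(1,3):NW a7@(0,4):S
t=4: a0@(1,4):N a1@(4,3):S a2@(4,1):SE a3@(2,1):SW a4@(1,1):W a5@(1,0):NE a6@(0,2):NW a7@(1,4):S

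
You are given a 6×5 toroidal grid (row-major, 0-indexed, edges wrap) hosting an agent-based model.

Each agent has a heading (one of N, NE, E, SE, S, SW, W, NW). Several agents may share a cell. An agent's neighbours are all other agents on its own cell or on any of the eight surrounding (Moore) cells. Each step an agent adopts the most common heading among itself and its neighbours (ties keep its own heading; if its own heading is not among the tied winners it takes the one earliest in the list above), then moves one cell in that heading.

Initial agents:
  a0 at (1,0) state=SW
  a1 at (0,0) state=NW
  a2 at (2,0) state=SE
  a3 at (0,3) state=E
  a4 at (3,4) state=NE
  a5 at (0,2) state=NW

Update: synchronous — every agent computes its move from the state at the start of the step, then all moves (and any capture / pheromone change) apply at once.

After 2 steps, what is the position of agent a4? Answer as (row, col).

(1, 1)

t=1: a0@(2,4):SW a1@(5,4):NW a2@(3,1):SE a3@(0,4):E a4@(2,0):NE a5@(5,1):NW
t=2: a0@(3,3):SW a1@(4,3):NW a2@(4,2):SE a3@(0,0):E a4@(1,1):NE a5@(4,0):NW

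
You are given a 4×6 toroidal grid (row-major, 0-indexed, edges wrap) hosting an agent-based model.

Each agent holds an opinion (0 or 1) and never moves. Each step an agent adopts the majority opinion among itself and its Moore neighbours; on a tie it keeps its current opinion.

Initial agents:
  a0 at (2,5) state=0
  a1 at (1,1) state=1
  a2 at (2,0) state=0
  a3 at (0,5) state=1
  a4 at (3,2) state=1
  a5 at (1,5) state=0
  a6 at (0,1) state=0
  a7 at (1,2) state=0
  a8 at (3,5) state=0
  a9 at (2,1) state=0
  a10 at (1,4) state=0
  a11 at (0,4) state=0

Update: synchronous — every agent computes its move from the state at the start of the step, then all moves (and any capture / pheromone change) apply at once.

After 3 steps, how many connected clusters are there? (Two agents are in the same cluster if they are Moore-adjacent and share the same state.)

1

t=1: a0@(2,5):0 a1@(1,1):0 a2@(2,0):0 a3@(0,5):0 a4@(3,2):0 a5@(1,5):0 a6@(0,1):0 a7@(1,2):0 a8@(3,5):0 a9@(2,1):0 a10@(1,4):0 a11@(0,4):0
t=2: (unchanged — steady state)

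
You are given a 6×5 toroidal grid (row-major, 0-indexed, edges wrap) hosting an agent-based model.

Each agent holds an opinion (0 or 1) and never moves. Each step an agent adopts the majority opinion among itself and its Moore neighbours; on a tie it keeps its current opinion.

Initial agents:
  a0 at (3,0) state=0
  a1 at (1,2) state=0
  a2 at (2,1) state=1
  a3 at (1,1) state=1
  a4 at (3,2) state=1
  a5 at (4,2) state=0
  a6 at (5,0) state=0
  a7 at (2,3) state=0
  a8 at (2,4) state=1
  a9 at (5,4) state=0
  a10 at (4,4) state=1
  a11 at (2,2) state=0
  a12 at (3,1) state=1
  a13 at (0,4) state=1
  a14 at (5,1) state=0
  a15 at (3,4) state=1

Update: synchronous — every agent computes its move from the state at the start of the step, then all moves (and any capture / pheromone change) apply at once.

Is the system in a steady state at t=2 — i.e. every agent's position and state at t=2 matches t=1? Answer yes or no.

t=1: a0@(3,0):1 a1@(1,2):0 a2@(2,1):1 a3@(1,1):1 a4@(3,2):1 a5@(4,2):0 a6@(5,0):0 a7@(2,3):0 a8@(2,4):1 a9@(5,4):0 a10@(4,4):0 a11@(2,2):1 a12@(3,1):1 a13@(0,4):0 a14@(5,1):0 a15@(3,4):1
t=2: a0@(3,0):1 a1@(1,2):1 a2@(2,1):1 a3@(1,1):1 a4@(3,2):1 a5@(4,2):0 a6@(5,0):0 a7@(2,3):1 a8@(2,4):1 a9@(5,4):0 a10@(4,4):0 a11@(2,2):1 a12@(3,1):1 a13@(0,4):0 a14@(5,1):0 a15@(3,4):1

no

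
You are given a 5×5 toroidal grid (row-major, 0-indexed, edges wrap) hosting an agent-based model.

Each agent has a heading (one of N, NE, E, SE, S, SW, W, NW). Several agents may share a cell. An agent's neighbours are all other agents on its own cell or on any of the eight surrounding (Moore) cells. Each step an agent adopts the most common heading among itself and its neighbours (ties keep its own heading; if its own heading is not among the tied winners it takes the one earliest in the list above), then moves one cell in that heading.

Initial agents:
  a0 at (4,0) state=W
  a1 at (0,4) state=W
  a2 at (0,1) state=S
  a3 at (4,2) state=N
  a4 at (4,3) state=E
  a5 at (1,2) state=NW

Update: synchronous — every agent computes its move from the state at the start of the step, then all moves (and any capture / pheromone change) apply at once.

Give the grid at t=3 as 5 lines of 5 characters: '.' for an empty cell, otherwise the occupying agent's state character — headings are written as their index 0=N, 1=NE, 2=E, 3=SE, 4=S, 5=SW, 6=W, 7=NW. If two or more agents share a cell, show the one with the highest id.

t=1: a0@(4,4):W a1@(0,3):W a2@(1,1):S a3@(3,2):N a4@(4,4):E a5@(0,1):NW
t=2: a0@(4,3):W a1@(0,2):W a2@(2,1):S a3@(2,2):N a4@(4,3):W a5@(4,0):NW
t=3: a0@(4,2):W a1@(0,1):W a2@(3,1):S a3@(1,2):N a4@(4,2):W a5@(3,4):NW

.6...
..0..
.....
.4..7
..6..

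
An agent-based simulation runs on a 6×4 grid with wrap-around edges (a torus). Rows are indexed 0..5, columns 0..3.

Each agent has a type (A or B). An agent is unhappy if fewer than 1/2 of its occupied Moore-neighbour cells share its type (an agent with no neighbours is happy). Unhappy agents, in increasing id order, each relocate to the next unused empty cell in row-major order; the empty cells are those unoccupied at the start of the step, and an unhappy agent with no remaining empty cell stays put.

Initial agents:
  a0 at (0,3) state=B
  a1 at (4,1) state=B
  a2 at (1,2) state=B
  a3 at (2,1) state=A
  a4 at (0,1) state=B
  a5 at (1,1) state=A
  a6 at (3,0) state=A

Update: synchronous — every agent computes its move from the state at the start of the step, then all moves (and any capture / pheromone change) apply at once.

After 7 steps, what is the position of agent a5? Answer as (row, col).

(0, 2)

t=1: a0@(0,3):B a1@(0,0):B a2@(1,2):B a3@(2,1):A a4@(0,1):B a5@(0,2):A a6@(3,0):A
t=2: a0@(0,3):B a1@(0,0):B a2@(1,2):B a3@(2,1):A a4@(0,1):B a5@(1,0):A a6@(3,0):A
t=3: a0@(0,3):B a1@(0,0):B a2@(1,2):B a3@(2,1):A a4@(0,1):B a5@(0,2):A a6@(3,0):A
t=4: a0@(0,3):B a1@(0,0):B a2@(1,2):B a3@(2,1):A a4@(0,1):B a5@(1,0):A a6@(3,0):A
t=5: a0@(0,3):B a1@(0,0):B a2@(1,2):B a3@(2,1):A a4@(0,1):B a5@(0,2):A a6@(3,0):A
t=6: a0@(0,3):B a1@(0,0):B a2@(1,2):B a3@(2,1):A a4@(0,1):B a5@(1,0):A a6@(3,0):A
t=7: a0@(0,3):B a1@(0,0):B a2@(1,2):B a3@(2,1):A a4@(0,1):B a5@(0,2):A a6@(3,0):A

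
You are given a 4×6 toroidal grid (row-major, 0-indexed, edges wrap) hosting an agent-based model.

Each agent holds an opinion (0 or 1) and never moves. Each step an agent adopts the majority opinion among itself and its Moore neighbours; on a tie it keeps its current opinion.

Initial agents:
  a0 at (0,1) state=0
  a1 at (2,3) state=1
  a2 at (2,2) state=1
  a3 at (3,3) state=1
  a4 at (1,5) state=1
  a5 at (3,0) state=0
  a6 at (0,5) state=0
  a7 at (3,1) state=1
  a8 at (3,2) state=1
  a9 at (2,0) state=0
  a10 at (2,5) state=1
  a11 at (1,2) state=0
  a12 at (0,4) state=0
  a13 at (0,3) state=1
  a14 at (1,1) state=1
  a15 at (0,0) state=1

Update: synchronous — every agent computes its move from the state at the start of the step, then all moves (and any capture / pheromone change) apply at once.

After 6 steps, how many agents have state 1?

t=1: a0@(0,1):1 a1@(2,3):1 a2@(2,2):1 a3@(3,3):1 a4@(1,5):1 a5@(3,0):0 a6@(0,5):0 a7@(3,1):1 a8@(3,2):1 a9@(2,0):1 a10@(2,5):1 a11@(1,2):1 a12@(0,4):1 a13@(0,3):1 a14@(1,1):1 a15@(0,0):1
t=2: a0@(0,1):1 a1@(2,3):1 a2@(2,2):1 a3@(3,3):1 a4@(1,5):1 a5@(3,0):1 a6@(0,5):1 a7@(3,1):1 a8@(3,2):1 a9@(2,0):1 a10@(2,5):1 a11@(1,2):1 a12@(0,4):1 a13@(0,3):1 a14@(1,1):1 a15@(0,0):1
t=3: (unchanged — steady state)

16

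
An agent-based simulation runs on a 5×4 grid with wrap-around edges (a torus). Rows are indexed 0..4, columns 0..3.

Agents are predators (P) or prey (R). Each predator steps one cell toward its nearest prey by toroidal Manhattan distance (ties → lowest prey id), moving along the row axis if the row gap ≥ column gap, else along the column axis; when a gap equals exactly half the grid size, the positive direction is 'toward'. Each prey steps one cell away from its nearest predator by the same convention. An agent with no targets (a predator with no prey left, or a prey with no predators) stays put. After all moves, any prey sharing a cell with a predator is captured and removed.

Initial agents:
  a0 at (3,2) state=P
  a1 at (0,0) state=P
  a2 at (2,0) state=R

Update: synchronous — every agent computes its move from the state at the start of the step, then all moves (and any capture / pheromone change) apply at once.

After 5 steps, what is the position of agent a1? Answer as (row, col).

t=1: a0@(3,3):P a1@(1,0):P a2@(3,0):R
t=2: a0@(3,0):P a1@(2,0):P a2@(3,1):R
t=3: a0@(3,1):P a1@(3,0):P a2@(3,2):R
t=4: a0@(3,2):P a1@(3,1):P a2@(3,3):R
t=5: a0@(3,3):P a1@(3,2):P a2@(3,0):R

(3, 2)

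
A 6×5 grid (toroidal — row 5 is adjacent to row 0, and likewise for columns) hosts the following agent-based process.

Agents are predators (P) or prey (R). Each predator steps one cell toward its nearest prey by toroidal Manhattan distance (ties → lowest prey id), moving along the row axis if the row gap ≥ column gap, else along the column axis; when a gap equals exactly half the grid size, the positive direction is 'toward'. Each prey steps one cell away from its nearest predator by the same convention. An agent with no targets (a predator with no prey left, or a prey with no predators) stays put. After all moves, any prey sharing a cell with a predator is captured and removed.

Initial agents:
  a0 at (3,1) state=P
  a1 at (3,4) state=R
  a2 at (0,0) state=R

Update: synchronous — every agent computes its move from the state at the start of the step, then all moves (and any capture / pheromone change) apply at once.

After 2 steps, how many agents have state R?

2

t=1: a0@(3,0):P a1@(3,3):R a2@(5,0):R
t=2: a0@(3,4):P a1@(3,2):R a2@(0,0):R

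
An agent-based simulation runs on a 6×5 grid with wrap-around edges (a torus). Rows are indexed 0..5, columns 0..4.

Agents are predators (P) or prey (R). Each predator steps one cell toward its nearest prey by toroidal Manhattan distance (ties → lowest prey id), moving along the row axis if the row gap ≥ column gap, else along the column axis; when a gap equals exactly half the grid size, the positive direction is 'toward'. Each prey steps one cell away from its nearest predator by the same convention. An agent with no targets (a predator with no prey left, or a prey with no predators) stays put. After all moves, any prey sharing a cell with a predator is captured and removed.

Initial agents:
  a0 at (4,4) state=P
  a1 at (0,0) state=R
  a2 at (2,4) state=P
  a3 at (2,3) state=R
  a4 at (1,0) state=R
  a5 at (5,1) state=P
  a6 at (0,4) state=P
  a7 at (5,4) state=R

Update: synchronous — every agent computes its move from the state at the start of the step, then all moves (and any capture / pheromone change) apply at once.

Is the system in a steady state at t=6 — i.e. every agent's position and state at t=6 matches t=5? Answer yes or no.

t=1: a0@(5,4):P a2@(2,3):P a3@(2,2):R a5@(0,1):P a6@(0,0):P a7@(0,4):R
t=2: a0@(0,4):P a2@(2,2):P a3@(2,1):R a5@(0,0):P a6@(0,4):P a7@(1,4):R
t=3: a0@(1,4):P a2@(2,1):P a3@(2,0):R a5@(1,0):P a6@(1,4):P a7@(2,4):R
t=4: a0@(2,4):P a2@(2,0):P a5@(2,0):P a6@(2,4):P a7@(3,4):R
t=5: a0@(3,4):P a2@(3,0):P a5@(3,0):P a6@(3,4):P a7@(4,4):R
t=6: a0@(4,4):P a2@(4,0):P a5@(4,0):P a6@(4,4):P a7@(5,4):R

no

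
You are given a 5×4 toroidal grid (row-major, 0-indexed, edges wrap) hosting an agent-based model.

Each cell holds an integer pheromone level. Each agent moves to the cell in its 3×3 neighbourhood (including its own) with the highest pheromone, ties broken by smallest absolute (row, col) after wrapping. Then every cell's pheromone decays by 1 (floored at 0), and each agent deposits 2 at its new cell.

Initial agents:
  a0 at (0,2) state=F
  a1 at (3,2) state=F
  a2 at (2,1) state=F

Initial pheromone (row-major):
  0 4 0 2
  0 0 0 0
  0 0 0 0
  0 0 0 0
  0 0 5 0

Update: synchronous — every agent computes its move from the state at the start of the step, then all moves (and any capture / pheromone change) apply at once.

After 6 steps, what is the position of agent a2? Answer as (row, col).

t=1: a0@(4,2) a1@(4,2) a2@(1,0) | pheromone: 0 3 0 1 / 2 0 0 0 / 0 0 0 0 / 0 0 0 0 / 0 0 8 0
t=2: a0@(4,2) a1@(4,2) a2@(0,1) | pheromone: 0 4 0 0 / 1 0 0 0 / 0 0 0 0 / 0 0 0 0 / 0 0 11 0
t=3: a0@(4,2) a1@(4,2) a2@(4,2) | pheromone: 0 3 0 0 / 0 0 0 0 / 0 0 0 0 / 0 0 0 0 / 0 0 16 0
t=4: a0@(4,2) a1@(4,2) a2@(4,2) | pheromone: 0 2 0 0 / 0 0 0 0 / 0 0 0 0 / 0 0 0 0 / 0 0 21 0
t=5: a0@(4,2) a1@(4,2) a2@(4,2) | pheromone: 0 1 0 0 / 0 0 0 0 / 0 0 0 0 / 0 0 0 0 / 0 0 26 0
t=6: a0@(4,2) a1@(4,2) a2@(4,2) | pheromone: 0 0 0 0 / 0 0 0 0 / 0 0 0 0 / 0 0 0 0 / 0 0 31 0

(4, 2)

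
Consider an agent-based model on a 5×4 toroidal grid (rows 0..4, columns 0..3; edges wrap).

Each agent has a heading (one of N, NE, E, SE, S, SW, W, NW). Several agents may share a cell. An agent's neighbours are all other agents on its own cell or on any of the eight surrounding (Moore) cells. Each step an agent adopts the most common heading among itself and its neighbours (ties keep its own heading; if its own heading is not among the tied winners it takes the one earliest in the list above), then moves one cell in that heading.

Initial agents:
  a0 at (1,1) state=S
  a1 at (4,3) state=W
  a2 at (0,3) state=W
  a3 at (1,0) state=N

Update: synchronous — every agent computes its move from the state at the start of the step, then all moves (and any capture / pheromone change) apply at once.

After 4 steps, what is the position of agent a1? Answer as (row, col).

t=1: a0@(2,1):S a1@(4,2):W a2@(0,2):W a3@(0,0):N
t=2: a0@(3,1):S a1@(4,1):W a2@(0,1):W a3@(4,0):N
t=3: a0@(4,1):S a1@(4,0):W a2@(0,0):W a3@(4,3):W
t=4: a0@(4,0):W a1@(4,3):W a2@(0,3):W a3@(4,2):W

(4, 3)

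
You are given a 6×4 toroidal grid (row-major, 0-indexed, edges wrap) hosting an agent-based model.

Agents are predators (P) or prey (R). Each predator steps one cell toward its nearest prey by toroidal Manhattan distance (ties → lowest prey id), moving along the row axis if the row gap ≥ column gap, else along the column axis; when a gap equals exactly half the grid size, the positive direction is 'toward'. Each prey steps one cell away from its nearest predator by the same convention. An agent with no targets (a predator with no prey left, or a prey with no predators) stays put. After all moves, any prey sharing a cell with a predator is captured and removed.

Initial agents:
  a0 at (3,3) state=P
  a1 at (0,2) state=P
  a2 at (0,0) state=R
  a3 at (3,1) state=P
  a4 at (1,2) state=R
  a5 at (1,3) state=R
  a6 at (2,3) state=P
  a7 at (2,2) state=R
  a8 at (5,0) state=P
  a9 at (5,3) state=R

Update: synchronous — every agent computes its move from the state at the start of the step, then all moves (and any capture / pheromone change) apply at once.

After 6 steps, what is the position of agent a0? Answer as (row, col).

(2, 2)

t=1: a0@(2,3):P a1@(1,2):P a2@(1,0):R a3@(2,1):P a4@(2,2):R a5@(0,3):R a6@(1,3):P a8@(0,0):P a9@(5,2):R
t=2: a0@(2,2):P a1@(2,2):P a2@(1,1):R a3@(2,2):P a4@(2,1):R a5@(5,3):R a6@(1,0):P a8@(1,0):P a9@(4,2):R
t=3: a0@(2,1):P a1@(2,1):P a2@(1,2):R a3@(2,1):P a4@(2,0):R a5@(4,3):R a6@(1,1):P a8@(1,1):P a9@(5,2):R
t=4: a0@(2,0):P a1@(2,0):P a2@(1,3):R a3@(2,0):P a4@(2,3):R a5@(5,3):R a6@(1,2):P a8@(1,2):P a9@(4,2):R
t=5: a0@(2,3):P a1@(2,3):P a2@(1,0):R a3@(2,3):P a4@(2,2):R a5@(4,3):R a6@(1,3):P a8@(1,3):P a9@(3,2):R
t=6: a0@(2,2):P a1@(2,2):P a2@(1,1):R a3@(2,2):P a4@(2,1):R a5@(5,3):R a6@(1,0):P a8@(1,0):P a9@(4,2):R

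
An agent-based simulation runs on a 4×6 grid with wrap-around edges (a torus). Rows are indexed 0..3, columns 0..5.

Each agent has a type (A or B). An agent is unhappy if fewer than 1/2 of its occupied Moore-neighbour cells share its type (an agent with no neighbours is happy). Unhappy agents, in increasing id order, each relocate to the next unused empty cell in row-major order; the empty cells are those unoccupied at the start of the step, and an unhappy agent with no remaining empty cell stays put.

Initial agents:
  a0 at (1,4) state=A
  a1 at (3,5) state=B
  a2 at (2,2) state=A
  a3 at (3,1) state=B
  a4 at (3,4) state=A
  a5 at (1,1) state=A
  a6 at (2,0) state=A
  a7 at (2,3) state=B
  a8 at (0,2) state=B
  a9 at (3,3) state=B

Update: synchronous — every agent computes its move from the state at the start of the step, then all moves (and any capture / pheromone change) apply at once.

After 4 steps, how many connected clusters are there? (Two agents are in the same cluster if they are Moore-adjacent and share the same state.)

t=1: a0@(0,0):A a1@(0,1):B a2@(0,3):A a3@(0,4):B a4@(0,5):A a5@(1,1):A a6@(1,0):A a7@(1,2):B a8@(0,2):B a9@(3,3):B
t=2: a0@(0,0):A a1@(1,3):B a2@(1,4):A a3@(1,5):B a4@(0,5):A a5@(2,0):A a6@(1,0):A a7@(1,2):B a8@(0,2):B a9@(3,3):B
t=3: a0@(0,0):A a1@(1,3):B a2@(0,1):A a3@(0,3):B a4@(0,5):A a5@(2,0):A a6@(1,0):A a7@(1,2):B a8@(0,2):B a9@(3,3):B
t=4: (unchanged — steady state)

2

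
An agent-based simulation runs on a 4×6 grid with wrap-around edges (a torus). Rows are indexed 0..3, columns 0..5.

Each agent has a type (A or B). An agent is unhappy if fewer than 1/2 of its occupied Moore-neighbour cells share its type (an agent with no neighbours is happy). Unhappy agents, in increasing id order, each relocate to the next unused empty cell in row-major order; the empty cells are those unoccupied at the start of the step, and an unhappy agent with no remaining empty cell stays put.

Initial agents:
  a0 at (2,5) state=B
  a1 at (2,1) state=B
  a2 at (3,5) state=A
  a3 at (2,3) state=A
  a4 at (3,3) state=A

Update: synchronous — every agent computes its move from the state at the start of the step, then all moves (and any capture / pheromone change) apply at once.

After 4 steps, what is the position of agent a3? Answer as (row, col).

t=1: a0@(0,0):B a1@(2,1):B a2@(0,1):A a3@(2,3):A a4@(3,3):A
t=2: a0@(0,2):B a1@(2,1):B a2@(0,3):A a3@(2,3):A a4@(3,3):A
t=3: a0@(0,0):B a1@(2,1):B a2@(0,3):A a3@(2,3):A a4@(3,3):A
t=4: (unchanged — steady state)

(2, 3)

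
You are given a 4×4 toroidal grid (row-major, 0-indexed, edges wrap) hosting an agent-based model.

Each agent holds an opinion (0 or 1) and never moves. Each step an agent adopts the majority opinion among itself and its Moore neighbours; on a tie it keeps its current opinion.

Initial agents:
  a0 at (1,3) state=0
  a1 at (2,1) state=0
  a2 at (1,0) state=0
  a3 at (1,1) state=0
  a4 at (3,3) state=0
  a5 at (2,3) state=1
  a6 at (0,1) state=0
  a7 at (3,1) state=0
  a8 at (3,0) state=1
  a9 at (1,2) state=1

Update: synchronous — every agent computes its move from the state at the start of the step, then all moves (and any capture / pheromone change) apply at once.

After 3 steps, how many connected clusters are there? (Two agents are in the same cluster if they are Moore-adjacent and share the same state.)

t=1: a0@(1,3):0 a1@(2,1):0 a2@(1,0):0 a3@(1,1):0 a4@(3,3):1 a5@(2,3):1 a6@(0,1):0 a7@(3,1):0 a8@(3,0):0 a9@(1,2):0
t=2: a0@(1,3):0 a1@(2,1):0 a2@(1,0):0 a3@(1,1):0 a4@(3,3):1 a5@(2,3):0 a6@(0,1):0 a7@(3,1):0 a8@(3,0):0 a9@(1,2):0
t=3: a0@(1,3):0 a1@(2,1):0 a2@(1,0):0 a3@(1,1):0 a4@(3,3):0 a5@(2,3):0 a6@(0,1):0 a7@(3,1):0 a8@(3,0):0 a9@(1,2):0

1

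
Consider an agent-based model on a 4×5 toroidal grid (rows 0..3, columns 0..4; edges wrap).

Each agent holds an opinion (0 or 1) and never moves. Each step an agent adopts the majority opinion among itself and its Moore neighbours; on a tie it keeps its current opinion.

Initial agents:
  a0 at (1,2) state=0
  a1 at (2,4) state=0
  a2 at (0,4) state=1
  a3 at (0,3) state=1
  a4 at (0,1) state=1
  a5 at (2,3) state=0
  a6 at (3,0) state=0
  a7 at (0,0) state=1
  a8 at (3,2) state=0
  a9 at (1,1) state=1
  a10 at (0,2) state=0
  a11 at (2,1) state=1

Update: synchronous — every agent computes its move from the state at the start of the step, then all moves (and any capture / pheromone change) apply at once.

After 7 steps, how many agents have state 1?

t=1: a0@(1,2):1 a1@(2,4):0 a2@(0,4):1 a3@(0,3):0 a4@(0,1):0 a5@(2,3):0 a6@(3,0):1 a7@(0,0):1 a8@(3,2):0 a9@(1,1):1 a10@(0,2):0 a11@(2,1):0
t=2: a0@(1,2):0 a1@(2,4):0 a2@(0,4):1 a3@(0,3):0 a4@(0,1):1 a5@(2,3):0 a6@(3,0):1 a7@(0,0):1 a8@(3,2):0 a9@(1,1):1 a10@(0,2):0 a11@(2,1):1
t=3: (unchanged — steady state)

6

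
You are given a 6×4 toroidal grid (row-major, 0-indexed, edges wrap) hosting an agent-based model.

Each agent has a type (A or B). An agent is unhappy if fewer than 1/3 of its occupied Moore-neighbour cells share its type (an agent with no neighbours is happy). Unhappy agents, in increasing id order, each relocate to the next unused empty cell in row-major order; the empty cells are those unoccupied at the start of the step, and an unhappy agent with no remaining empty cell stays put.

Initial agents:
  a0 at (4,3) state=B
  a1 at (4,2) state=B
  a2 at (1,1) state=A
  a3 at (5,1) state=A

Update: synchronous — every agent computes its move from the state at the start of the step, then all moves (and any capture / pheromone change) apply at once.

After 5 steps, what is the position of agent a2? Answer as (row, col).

(1, 1)

t=1: a0@(4,3):B a1@(4,2):B a2@(1,1):A a3@(0,0):A
t=2: (unchanged — steady state)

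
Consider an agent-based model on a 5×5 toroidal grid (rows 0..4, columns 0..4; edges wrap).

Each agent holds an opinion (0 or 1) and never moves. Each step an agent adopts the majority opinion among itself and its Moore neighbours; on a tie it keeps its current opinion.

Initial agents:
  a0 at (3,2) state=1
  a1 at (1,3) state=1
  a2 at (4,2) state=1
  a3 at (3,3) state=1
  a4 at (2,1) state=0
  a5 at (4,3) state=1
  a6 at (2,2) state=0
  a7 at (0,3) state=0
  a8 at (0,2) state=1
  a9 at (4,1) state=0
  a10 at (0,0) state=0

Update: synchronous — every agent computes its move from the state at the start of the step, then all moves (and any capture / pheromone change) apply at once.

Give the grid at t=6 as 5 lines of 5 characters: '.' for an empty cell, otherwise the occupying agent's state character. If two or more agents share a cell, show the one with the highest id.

0.11.
...1.
.11..
..11.
.111.

t=1: a0@(3,2):1 a1@(1,3):1 a2@(4,2):1 a3@(3,3):1 a4@(2,1):0 a5@(4,3):1 a6@(2,2):1 a7@(0,3):1 a8@(0,2):1 a9@(4,1):1 a10@(0,0):0
t=2: a0@(3,2):1 a1@(1,3):1 a2@(4,2):1 a3@(3,3):1 a4@(2,1):1 a5@(4,3):1 a6@(2,2):1 a7@(0,3):1 a8@(0,2):1 a9@(4,1):1 a10@(0,0):0
t=3: (unchanged — steady state)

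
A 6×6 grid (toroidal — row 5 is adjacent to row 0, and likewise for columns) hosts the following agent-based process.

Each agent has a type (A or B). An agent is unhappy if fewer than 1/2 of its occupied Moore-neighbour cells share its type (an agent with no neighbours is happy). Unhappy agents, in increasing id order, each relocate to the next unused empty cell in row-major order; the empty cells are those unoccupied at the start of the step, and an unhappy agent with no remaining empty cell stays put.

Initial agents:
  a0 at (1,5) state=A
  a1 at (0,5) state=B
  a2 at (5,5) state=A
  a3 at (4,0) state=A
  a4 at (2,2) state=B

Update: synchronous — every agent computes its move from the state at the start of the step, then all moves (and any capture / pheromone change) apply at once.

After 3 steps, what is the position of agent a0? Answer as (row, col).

t=1: a0@(0,0):A a1@(0,1):B a2@(5,5):A a3@(4,0):A a4@(2,2):B
t=2: a0@(0,0):A a1@(0,2):B a2@(5,5):A a3@(4,0):A a4@(2,2):B
t=3: (unchanged — steady state)

(0, 0)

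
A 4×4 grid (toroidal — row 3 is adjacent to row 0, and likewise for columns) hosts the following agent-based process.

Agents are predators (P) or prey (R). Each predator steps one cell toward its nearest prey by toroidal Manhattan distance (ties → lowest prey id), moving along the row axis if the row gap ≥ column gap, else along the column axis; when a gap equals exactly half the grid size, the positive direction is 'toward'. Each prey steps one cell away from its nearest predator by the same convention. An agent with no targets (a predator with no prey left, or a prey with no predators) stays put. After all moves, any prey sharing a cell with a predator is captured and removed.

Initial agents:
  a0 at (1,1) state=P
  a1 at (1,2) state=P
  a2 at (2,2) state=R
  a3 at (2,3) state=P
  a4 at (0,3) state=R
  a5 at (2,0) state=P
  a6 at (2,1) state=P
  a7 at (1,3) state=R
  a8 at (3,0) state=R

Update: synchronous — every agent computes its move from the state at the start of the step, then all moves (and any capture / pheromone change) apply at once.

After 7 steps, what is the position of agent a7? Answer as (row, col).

t=1: a0@(2,1):P a1@(2,2):P a2@(3,2):R a3@(2,2):P a4@(3,3):R a5@(3,0):P a6@(2,2):P a7@(1,0):R a8@(0,0):R
t=2: a0@(3,1):P a1@(3,2):P a2@(0,2):R a3@(3,2):P a5@(3,3):P a6@(3,2):P a7@(0,0):R a8@(1,0):R
t=3: a0@(0,1):P a1@(0,2):P a2@(1,2):R a3@(0,2):P a5@(0,3):P a6@(0,2):P a7@(1,0):R a8@(0,0):R
t=4: a0@(0,0):P a1@(1,2):P a2@(2,2):R a3@(1,2):P a5@(0,0):P a6@(1,2):P a7@(2,0):R a8@(0,3):R
t=5: a0@(0,3):P a1@(2,2):P a2@(3,2):R a3@(2,2):P a5@(0,3):P a6@(2,2):P a7@(1,0):R a8@(0,2):R
t=6: a0@(0,2):P a1@(3,2):P a3@(3,2):P a5@(0,2):P a6@(3,2):P a7@(2,0):R a8@(0,1):R
t=7: a0@(0,1):P a1@(0,2):P a3@(0,2):P a5@(0,1):P a6@(0,2):P a7@(2,3):R a8@(0,0):R

(2, 3)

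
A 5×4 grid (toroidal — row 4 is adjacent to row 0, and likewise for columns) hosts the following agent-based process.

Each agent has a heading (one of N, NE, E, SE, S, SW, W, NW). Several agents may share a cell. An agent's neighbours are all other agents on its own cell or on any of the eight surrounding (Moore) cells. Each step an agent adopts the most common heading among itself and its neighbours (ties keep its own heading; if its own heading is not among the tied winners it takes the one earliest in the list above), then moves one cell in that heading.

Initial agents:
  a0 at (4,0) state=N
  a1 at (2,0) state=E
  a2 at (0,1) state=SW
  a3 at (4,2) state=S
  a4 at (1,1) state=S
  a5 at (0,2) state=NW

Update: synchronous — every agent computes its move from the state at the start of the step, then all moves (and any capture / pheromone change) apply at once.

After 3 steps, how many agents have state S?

t=1: a0@(3,0):N a1@(2,1):E a2@(1,1):S a3@(0,2):S a4@(2,1):S a5@(1,2):S
t=2: a0@(2,0):N a1@(3,1):S a2@(2,1):S a3@(1,2):S a4@(3,1):S a5@(2,2):S
t=3: a0@(3,0):S a1@(4,1):S a2@(3,1):S a3@(2,2):S a4@(4,1):S a5@(3,2):S

6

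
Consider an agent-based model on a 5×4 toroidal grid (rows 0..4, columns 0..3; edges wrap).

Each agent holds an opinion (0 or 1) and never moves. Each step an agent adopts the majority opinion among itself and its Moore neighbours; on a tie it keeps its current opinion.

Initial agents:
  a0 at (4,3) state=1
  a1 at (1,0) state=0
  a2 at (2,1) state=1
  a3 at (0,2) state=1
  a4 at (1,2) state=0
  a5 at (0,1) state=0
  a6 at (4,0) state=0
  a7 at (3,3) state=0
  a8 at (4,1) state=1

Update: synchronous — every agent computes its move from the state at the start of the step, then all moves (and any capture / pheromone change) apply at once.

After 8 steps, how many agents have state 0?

6

t=1: a0@(4,3):1 a1@(1,0):0 a2@(2,1):0 a3@(0,2):1 a4@(1,2):0 a5@(0,1):0 a6@(4,0):0 a7@(3,3):0 a8@(4,1):1
t=2: (unchanged — steady state)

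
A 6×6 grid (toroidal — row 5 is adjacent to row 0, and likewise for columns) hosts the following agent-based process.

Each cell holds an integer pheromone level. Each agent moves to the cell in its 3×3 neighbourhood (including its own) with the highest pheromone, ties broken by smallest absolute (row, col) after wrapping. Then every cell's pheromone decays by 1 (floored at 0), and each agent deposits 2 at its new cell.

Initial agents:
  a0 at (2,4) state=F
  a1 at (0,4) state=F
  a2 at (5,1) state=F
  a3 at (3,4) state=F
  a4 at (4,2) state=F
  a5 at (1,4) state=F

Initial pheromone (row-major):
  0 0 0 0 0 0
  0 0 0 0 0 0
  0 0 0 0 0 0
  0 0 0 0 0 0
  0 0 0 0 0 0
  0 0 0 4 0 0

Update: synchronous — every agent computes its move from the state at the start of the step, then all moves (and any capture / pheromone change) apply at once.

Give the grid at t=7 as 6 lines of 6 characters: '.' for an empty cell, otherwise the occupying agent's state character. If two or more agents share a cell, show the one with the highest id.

F.....
......
......
......
......
...F..

t=1: a0@(1,3) a1@(5,3) a2@(0,0) a3@(2,3) a4@(5,3) a5@(0,3) | pheromone: 2 0 0 2 0 0 / 0 0 0 2 0 0 / 0 0 0 2 0 0 / 0 0 0 0 0 0 / 0 0 0 0 0 0 / 0 0 0 7 0 0
t=2: a0@(0,3) a1@(5,3) a2@(0,0) a3@(1,3) a4@(5,3) a5@(5,3) | pheromone: 3 0 0 3 0 0 / 0 0 0 3 0 0 / 0 0 0 1 0 0 / 0 0 0 0 0 0 / 0 0 0 0 0 0 / 0 0 0 12 0 0
t=3: a0@(5,3) a1@(5,3) a2@(0,0) a3@(0,3) a4@(5,3) a5@(5,3) | pheromone: 4 0 0 4 0 0 / 0 0 0 2 0 0 / 0 0 0 0 0 0 / 0 0 0 0 0 0 / 0 0 0 0 0 0 / 0 0 0 19 0 0
t=4: a0@(5,3) a1@(5,3) a2@(0,0) a3@(5,3) a4@(5,3) a5@(5,3) | pheromone: 5 0 0 3 0 0 / 0 0 0 1 0 0 / 0 0 0 0 0 0 / 0 0 0 0 0 0 / 0 0 0 0 0 0 / 0 0 0 28 0 0
t=5: a0@(5,3) a1@(5,3) a2@(0,0) a3@(5,3) a4@(5,3) a5@(5,3) | pheromone: 6 0 0 2 0 0 / 0 0 0 0 0 0 / 0 0 0 0 0 0 / 0 0 0 0 0 0 / 0 0 0 0 0 0 / 0 0 0 37 0 0
t=6: a0@(5,3) a1@(5,3) a2@(0,0) a3@(5,3) a4@(5,3) a5@(5,3) | pheromone: 7 0 0 1 0 0 / 0 0 0 0 0 0 / 0 0 0 0 0 0 / 0 0 0 0 0 0 / 0 0 0 0 0 0 / 0 0 0 46 0 0
t=7: a0@(5,3) a1@(5,3) a2@(0,0) a3@(5,3) a4@(5,3) a5@(5,3) | pheromone: 8 0 0 0 0 0 / 0 0 0 0 0 0 / 0 0 0 0 0 0 / 0 0 0 0 0 0 / 0 0 0 0 0 0 / 0 0 0 55 0 0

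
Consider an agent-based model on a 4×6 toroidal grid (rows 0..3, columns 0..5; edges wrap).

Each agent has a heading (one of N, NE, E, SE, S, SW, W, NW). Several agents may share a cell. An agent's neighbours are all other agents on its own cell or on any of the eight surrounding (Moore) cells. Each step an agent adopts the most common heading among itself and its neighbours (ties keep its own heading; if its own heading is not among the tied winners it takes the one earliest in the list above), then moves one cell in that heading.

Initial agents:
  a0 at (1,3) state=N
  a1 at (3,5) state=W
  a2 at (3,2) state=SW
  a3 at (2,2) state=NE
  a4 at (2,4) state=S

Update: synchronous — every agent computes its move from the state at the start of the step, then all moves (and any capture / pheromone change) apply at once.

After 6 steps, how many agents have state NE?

1

t=1: a0@(0,3):N a1@(3,4):W a2@(0,1):SW a3@(1,3):NE a4@(3,4):S
t=2: a0@(3,3):N a1@(3,3):W a2@(1,0):SW a3@(0,4):NE a4@(0,4):S
t=3: a0@(2,3):N a1@(3,2):W a2@(2,5):SW a3@(3,5):NE a4@(1,4):S
t=4: a0@(1,3):N a1@(3,1):W a2@(3,4):SW a3@(2,0):NE a4@(2,4):S
t=5: a0@(0,3):N a1@(3,0):W a2@(0,3):SW a3@(1,1):NE a4@(3,4):S
t=6: a0@(3,3):N a1@(3,5):W a2@(1,2):SW a3@(0,2):NE a4@(0,4):S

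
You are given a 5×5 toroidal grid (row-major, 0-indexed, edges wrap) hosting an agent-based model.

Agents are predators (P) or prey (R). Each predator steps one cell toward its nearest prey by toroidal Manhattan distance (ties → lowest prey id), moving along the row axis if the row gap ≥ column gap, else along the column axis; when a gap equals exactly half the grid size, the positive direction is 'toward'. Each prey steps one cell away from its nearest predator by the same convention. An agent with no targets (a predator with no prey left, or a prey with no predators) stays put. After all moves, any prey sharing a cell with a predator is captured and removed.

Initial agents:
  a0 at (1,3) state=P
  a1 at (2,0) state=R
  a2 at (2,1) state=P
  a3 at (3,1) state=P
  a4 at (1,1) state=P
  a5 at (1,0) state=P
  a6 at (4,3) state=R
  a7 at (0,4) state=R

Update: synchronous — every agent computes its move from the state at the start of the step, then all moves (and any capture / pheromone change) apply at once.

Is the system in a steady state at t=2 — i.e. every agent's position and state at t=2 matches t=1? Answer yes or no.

t=1: a0@(0,3):P a1@(2,4):R a2@(2,0):P a3@(2,1):P a4@(2,1):P a5@(2,0):P a6@(3,3):R a7@(4,4):R
t=2: a0@(4,3):P a1@(2,3):R a2@(2,4):P a3@(2,0):P a4@(2,0):P a5@(2,4):P a6@(2,3):R a7@(3,4):R

no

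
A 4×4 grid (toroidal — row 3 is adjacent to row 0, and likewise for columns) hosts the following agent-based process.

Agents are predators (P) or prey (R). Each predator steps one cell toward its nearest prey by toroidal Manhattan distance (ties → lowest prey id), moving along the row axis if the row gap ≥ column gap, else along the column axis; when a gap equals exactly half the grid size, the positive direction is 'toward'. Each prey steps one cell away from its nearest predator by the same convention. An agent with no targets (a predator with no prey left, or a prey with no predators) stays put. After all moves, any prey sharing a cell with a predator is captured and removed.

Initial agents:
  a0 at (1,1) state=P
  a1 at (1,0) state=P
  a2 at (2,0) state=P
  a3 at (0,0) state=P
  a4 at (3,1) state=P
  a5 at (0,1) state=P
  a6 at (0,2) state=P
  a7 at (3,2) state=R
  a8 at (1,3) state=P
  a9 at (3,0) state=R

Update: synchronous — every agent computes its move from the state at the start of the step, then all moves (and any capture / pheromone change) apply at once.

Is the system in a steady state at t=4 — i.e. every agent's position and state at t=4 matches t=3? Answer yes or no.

yes

t=1: a0@(2,1):P a1@(2,0):P a2@(3,0):P a3@(3,0):P a4@(3,2):P a5@(3,1):P a6@(3,2):P a7@(3,3):R a8@(2,3):P a9@(0,0):R
t=2: a0@(2,2):P a1@(3,0):P a2@(3,3):P a3@(3,3):P a4@(3,3):P a5@(3,2):P a6@(3,3):P a8@(3,3):P a9@(1,0):R
t=3: a0@(2,3):P a1@(0,0):P a2@(0,3):P a3@(0,3):P a4@(0,3):P a5@(0,2):P a6@(0,3):P a8@(0,3):P
t=4: (unchanged — steady state)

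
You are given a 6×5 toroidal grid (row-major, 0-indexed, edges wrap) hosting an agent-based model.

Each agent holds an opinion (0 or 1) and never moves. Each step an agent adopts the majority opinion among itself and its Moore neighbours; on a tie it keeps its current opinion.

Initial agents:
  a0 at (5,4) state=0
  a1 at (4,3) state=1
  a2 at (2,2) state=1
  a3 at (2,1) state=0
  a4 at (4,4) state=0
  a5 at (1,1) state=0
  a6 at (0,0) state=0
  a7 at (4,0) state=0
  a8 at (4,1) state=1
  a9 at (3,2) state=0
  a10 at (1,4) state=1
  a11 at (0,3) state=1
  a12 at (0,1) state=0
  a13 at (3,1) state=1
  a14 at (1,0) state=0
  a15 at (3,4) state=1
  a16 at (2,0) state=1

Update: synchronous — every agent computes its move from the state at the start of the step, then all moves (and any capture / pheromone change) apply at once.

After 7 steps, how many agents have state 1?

0

t=1: a0@(5,4):0 a1@(4,3):0 a2@(2,2):0 a3@(2,1):0 a4@(4,4):0 a5@(1,1):0 a6@(0,0):0 a7@(4,0):0 a8@(4,1):1 a9@(3,2):1 a10@(1,4):1 a11@(0,3):1 a12@(0,1):0 a13@(3,1):1 a14@(1,0):0 a15@(3,4):1 a16@(2,0):1
t=2: a0@(5,4):0 a1@(4,3):0 a2@(2,2):0 a3@(2,1):0 a4@(4,4):0 a5@(1,1):0 a6@(0,0):0 a7@(4,0):0 a8@(4,1):1 a9@(3,2):1 a10@(1,4):1 a11@(0,3):1 a12@(0,1):0 a13@(3,1):1 a14@(1,0):0 a15@(3,4):0 a16@(2,0):1
t=3: a0@(5,4):0 a1@(4,3):0 a2@(2,2):0 a3@(2,1):0 a4@(4,4):0 a5@(1,1):0 a6@(0,0):0 a7@(4,0):0 a8@(4,1):1 a9@(3,2):1 a10@(1,4):1 a11@(0,3):1 a12@(0,1):0 a13@(3,1):1 a14@(1,0):0 a15@(3,4):0 a16@(2,0):0
t=4: a0@(5,4):0 a1@(4,3):0 a2@(2,2):0 a3@(2,1):0 a4@(4,4):0 a5@(1,1):0 a6@(0,0):0 a7@(4,0):0 a8@(4,1):1 a9@(3,2):1 a10@(1,4):0 a11@(0,3):1 a12@(0,1):0 a13@(3,1):0 a14@(1,0):0 a15@(3,4):0 a16@(2,0):0
t=5: a0@(5,4):0 a1@(4,3):0 a2@(2,2):0 a3@(2,1):0 a4@(4,4):0 a5@(1,1):0 a6@(0,0):0 a7@(4,0):0 a8@(4,1):1 a9@(3,2):0 a10@(1,4):0 a11@(0,3):0 a12@(0,1):0 a13@(3,1):0 a14@(1,0):0 a15@(3,4):0 a16@(2,0):0
t=6: a0@(5,4):0 a1@(4,3):0 a2@(2,2):0 a3@(2,1):0 a4@(4,4):0 a5@(1,1):0 a6@(0,0):0 a7@(4,0):0 a8@(4,1):0 a9@(3,2):0 a10@(1,4):0 a11@(0,3):0 a12@(0,1):0 a13@(3,1):0 a14@(1,0):0 a15@(3,4):0 a16@(2,0):0
t=7: (unchanged — steady state)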